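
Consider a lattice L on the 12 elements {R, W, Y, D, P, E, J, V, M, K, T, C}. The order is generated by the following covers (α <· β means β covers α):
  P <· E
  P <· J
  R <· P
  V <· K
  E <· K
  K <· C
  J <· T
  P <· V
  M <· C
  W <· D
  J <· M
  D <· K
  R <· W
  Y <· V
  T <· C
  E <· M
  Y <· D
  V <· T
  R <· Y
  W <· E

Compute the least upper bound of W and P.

E

Common upper bounds of {W, P}: C, E, K, M.
The least among these is E.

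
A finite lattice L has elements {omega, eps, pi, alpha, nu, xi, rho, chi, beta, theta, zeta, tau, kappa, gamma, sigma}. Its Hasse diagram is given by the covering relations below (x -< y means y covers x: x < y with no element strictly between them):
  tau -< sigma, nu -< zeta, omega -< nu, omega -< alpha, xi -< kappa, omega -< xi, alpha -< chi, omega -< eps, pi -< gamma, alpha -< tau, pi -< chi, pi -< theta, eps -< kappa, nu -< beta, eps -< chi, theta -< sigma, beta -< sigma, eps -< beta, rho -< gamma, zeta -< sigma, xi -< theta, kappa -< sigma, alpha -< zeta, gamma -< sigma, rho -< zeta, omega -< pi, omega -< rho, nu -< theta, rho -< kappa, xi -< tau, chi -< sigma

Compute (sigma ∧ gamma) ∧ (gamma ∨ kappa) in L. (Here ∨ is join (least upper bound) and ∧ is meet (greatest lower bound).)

gamma

sigma ∧ gamma = gamma
gamma ∨ kappa = sigma
gamma ∧ sigma = gamma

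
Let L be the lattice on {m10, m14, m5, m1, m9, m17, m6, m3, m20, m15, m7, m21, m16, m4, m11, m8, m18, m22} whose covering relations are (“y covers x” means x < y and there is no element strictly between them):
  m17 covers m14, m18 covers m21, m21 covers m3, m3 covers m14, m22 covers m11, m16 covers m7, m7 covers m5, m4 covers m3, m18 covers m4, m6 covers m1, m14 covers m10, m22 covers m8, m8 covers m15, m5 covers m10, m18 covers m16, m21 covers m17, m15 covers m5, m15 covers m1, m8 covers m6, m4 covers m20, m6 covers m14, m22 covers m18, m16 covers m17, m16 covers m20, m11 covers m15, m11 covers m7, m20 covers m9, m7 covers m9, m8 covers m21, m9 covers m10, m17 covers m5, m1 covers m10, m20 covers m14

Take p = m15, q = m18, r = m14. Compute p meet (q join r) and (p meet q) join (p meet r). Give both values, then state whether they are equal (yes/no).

m5; m5; yes

q join r = m18, so p meet (q join r) = m15 meet m18 = m5.
p meet q = m5 and p meet r = m10, so (p meet q) join (p meet r) = m5 join m10 = m5.
Equal: yes.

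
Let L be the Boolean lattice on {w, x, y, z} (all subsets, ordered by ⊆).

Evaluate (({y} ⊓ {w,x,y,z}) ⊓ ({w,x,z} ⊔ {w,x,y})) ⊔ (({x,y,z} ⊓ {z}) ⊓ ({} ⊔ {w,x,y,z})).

{y,z}

{y} ∧ {w,x,y,z} = {y}
{w,x,z} ∨ {w,x,y} = {w,x,y,z}
{y} ∧ {w,x,y,z} = {y}
{x,y,z} ∧ {z} = {z}
{} ∨ {w,x,y,z} = {w,x,y,z}
{z} ∧ {w,x,y,z} = {z}
{y} ∨ {z} = {y,z}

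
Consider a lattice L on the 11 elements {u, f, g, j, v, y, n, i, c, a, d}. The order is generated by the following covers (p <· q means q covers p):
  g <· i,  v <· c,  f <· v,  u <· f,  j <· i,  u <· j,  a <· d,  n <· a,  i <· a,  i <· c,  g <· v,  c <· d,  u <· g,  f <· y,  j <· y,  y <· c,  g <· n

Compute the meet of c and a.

Common lower bounds of {c, a}: g, i, j, u.
The greatest among these is i.

i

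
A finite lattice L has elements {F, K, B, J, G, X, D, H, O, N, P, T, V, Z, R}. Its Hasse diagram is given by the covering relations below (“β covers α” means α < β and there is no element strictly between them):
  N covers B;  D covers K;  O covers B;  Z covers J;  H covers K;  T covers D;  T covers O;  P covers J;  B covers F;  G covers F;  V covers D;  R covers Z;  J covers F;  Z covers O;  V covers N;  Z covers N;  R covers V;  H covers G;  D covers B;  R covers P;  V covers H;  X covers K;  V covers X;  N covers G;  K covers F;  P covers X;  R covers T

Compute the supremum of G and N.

Common upper bounds of {G, N}: N, R, V, Z.
The least among these is N.

N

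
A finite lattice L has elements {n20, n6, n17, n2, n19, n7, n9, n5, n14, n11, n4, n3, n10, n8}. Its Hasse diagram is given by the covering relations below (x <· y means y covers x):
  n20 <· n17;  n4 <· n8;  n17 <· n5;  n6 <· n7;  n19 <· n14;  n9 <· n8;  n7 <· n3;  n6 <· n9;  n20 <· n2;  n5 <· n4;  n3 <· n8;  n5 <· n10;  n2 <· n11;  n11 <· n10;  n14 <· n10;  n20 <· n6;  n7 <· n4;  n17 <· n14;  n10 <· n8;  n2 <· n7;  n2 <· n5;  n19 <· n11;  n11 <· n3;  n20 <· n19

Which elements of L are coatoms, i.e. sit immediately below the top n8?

The coatoms are exactly the elements covered by n8: n10, n3, n4, n9.

n10, n3, n4, n9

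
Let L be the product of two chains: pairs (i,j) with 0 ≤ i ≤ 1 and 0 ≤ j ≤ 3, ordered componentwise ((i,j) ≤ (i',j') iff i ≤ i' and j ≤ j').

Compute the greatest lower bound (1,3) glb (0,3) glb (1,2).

In a product of chains, the meet is componentwise min, giving (0,2).

(0,2)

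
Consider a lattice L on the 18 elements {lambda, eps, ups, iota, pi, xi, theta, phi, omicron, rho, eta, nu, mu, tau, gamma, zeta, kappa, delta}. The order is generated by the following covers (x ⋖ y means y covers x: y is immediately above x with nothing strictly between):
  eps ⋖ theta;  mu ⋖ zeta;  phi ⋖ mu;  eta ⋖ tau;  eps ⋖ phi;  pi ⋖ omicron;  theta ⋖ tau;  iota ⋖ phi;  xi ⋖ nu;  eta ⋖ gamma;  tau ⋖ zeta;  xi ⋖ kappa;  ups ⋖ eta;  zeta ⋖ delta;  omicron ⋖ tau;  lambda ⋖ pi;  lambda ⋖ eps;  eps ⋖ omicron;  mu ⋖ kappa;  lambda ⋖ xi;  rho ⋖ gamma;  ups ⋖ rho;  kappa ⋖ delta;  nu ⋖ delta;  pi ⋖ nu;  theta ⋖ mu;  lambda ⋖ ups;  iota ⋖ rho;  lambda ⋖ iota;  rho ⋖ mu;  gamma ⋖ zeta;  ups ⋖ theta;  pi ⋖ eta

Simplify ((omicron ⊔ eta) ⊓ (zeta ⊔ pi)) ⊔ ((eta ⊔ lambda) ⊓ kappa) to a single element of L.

tau

omicron ∨ eta = tau
zeta ∨ pi = zeta
tau ∧ zeta = tau
eta ∨ lambda = eta
eta ∧ kappa = ups
tau ∨ ups = tau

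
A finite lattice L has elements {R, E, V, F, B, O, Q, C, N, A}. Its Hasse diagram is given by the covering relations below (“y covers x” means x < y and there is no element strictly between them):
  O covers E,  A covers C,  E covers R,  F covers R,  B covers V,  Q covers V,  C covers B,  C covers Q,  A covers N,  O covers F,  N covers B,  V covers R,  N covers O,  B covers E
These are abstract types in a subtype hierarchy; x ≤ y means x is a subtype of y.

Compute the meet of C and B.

B

Common lower bounds of {C, B}: B, E, R, V.
The greatest among these is B.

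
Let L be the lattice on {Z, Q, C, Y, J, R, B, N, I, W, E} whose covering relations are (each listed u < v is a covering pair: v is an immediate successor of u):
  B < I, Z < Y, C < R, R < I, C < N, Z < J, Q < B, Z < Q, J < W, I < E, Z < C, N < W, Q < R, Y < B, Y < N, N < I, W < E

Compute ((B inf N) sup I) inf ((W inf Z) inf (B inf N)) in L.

Z

B ∧ N = Y
Y ∨ I = I
W ∧ Z = Z
B ∧ N = Y
Z ∧ Y = Z
I ∧ Z = Z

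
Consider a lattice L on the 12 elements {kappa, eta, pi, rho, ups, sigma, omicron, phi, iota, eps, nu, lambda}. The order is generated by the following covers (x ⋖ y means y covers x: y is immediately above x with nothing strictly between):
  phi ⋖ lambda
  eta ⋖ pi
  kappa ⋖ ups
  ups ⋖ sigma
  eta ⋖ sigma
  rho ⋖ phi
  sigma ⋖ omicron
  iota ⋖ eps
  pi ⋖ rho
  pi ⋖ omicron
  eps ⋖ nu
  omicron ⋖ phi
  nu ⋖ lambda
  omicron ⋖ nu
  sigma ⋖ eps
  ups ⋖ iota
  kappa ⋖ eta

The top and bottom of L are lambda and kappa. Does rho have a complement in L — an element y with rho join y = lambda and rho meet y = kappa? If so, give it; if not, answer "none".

Need y with rho ∨ y = lambda and rho ∧ y = kappa.
Checking each element gives: iota.

iota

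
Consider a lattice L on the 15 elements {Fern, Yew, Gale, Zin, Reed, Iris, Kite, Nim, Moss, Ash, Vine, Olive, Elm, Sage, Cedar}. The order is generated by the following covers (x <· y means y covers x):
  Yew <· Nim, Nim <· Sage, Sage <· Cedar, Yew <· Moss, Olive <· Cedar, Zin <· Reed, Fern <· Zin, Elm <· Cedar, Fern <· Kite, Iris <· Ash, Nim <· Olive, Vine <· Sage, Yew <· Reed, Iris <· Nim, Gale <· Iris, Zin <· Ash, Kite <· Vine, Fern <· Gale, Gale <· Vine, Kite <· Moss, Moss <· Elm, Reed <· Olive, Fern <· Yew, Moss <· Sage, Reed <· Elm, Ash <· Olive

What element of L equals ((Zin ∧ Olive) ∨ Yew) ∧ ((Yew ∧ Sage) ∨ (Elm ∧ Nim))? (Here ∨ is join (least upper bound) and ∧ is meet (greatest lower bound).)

Yew

Zin ∧ Olive = Zin
Zin ∨ Yew = Reed
Yew ∧ Sage = Yew
Elm ∧ Nim = Yew
Yew ∨ Yew = Yew
Reed ∧ Yew = Yew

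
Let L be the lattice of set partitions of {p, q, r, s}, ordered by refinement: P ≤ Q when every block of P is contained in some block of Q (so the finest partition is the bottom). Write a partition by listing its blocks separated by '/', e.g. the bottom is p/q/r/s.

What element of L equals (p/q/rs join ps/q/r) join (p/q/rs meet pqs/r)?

p/q/rs ∨ ps/q/r = prs/q
p/q/rs ∧ pqs/r = p/q/r/s
prs/q ∨ p/q/r/s = prs/q

prs/q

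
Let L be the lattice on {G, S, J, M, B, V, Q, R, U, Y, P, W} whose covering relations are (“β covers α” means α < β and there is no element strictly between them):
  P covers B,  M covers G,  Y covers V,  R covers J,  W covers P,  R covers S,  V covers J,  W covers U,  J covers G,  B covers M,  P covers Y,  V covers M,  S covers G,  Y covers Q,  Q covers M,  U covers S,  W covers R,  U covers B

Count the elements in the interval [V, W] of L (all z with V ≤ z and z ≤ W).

4

The interval [V, W] = {P, V, W, Y}, which has 4 elements.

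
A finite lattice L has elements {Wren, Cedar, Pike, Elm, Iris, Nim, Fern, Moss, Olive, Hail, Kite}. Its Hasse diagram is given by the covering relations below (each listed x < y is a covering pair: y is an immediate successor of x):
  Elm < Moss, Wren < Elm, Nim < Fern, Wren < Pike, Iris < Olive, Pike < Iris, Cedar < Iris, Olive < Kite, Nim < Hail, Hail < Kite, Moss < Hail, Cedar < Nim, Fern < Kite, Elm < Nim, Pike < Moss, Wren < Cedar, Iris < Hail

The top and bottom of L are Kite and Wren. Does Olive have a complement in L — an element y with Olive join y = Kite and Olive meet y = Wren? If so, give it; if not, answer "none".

Elm

Need y with Olive ∨ y = Kite and Olive ∧ y = Wren.
Checking each element gives: Elm.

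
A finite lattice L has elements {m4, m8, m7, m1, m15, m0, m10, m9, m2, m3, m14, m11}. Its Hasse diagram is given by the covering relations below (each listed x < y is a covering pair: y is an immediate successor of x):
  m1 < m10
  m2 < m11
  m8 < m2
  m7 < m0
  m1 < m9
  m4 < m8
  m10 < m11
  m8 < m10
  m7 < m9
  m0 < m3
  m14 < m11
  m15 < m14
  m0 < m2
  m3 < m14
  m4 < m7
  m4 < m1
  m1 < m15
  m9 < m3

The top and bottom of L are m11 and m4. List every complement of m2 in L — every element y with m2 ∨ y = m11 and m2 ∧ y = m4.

Need y with m2 ∨ y = m11 and m2 ∧ y = m4.
Checking each element gives: m1, m15.

m1, m15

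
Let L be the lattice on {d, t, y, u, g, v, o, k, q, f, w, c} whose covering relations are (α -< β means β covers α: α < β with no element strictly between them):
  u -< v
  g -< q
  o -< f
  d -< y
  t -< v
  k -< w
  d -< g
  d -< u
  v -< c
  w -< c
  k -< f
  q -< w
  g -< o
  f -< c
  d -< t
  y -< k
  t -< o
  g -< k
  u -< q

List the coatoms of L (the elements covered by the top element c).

The coatoms are exactly the elements covered by c: f, v, w.

f, v, w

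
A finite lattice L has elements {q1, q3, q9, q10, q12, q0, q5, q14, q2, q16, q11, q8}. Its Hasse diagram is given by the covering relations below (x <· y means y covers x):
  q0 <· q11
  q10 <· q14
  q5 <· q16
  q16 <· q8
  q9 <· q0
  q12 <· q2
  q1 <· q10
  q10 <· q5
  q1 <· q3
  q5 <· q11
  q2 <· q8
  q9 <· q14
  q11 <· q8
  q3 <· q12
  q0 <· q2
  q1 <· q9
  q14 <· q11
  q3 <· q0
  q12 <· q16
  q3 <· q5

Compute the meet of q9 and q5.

Common lower bounds of {q9, q5}: q1.
The greatest among these is q1.

q1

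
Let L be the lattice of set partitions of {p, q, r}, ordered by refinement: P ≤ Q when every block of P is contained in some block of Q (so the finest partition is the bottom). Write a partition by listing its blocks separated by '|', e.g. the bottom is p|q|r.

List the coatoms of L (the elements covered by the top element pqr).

pq|r, pr|q, p|qr

The coatoms are exactly the elements covered by pqr: pq|r, pr|q, p|qr.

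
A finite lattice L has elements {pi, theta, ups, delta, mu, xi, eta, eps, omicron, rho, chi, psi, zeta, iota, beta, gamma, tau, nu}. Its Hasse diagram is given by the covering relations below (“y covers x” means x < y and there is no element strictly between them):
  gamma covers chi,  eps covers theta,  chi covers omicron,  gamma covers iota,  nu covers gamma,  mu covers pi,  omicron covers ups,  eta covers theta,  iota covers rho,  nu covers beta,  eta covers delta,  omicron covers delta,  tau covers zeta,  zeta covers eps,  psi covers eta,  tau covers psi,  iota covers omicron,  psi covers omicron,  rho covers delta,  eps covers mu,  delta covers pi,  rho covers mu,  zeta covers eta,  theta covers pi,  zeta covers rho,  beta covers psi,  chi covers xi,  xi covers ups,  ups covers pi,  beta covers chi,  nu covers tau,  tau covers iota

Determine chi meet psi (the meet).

Common lower bounds of {chi, psi}: delta, omicron, pi, ups.
The greatest among these is omicron.

omicron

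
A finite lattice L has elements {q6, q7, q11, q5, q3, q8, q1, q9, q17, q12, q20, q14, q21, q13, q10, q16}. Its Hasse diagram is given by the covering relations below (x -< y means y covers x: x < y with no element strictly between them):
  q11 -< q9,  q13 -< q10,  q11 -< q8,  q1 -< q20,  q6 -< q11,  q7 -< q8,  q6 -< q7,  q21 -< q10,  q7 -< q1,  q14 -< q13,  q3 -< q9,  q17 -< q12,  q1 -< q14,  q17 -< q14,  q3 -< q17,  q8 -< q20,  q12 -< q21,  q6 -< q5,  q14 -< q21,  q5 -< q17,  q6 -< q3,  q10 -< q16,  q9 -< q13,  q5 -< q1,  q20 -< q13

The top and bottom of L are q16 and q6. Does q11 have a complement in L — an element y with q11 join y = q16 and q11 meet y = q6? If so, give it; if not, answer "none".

For every candidate y, either q11 ∨ y ≠ q16 or q11 ∧ y ≠ q6; no complement exists.

none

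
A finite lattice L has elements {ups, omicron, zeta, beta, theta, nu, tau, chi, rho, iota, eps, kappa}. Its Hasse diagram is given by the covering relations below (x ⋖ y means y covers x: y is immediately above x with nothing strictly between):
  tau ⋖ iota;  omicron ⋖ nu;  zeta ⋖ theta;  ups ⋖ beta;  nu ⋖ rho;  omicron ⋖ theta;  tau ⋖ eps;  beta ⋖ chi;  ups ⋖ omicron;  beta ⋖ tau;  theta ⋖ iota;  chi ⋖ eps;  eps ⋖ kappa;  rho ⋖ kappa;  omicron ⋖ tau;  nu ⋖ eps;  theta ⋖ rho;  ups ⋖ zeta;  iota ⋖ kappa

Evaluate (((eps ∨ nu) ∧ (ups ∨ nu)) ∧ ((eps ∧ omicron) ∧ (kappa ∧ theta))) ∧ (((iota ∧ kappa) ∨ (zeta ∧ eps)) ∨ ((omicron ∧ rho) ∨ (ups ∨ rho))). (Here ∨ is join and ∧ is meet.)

eps ∨ nu = eps
ups ∨ nu = nu
eps ∧ nu = nu
eps ∧ omicron = omicron
kappa ∧ theta = theta
omicron ∧ theta = omicron
nu ∧ omicron = omicron
iota ∧ kappa = iota
zeta ∧ eps = ups
iota ∨ ups = iota
omicron ∧ rho = omicron
ups ∨ rho = rho
omicron ∨ rho = rho
iota ∨ rho = kappa
omicron ∧ kappa = omicron

omicron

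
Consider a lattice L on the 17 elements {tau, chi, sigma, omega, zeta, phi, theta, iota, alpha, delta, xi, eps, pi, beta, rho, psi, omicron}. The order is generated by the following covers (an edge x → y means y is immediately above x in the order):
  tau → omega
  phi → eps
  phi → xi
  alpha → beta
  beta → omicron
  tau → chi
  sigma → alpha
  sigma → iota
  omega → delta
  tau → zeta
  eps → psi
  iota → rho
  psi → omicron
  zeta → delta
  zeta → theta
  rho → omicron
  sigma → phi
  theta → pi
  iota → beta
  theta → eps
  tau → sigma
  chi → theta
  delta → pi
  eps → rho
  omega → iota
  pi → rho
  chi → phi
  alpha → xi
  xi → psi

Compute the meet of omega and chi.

Common lower bounds of {omega, chi}: tau.
The greatest among these is tau.

tau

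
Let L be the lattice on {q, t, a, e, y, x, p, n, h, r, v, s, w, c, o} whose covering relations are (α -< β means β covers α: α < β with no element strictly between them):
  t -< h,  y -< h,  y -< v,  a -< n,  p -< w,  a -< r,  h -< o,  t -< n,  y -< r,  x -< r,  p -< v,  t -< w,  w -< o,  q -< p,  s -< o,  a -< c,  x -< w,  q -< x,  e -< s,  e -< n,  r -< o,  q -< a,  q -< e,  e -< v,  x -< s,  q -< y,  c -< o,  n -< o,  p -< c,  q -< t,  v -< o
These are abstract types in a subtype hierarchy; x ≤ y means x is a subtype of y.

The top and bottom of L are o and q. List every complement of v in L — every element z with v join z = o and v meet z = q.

a, t, x

Need z with v ∨ z = o and v ∧ z = q.
Checking each element gives: a, t, x.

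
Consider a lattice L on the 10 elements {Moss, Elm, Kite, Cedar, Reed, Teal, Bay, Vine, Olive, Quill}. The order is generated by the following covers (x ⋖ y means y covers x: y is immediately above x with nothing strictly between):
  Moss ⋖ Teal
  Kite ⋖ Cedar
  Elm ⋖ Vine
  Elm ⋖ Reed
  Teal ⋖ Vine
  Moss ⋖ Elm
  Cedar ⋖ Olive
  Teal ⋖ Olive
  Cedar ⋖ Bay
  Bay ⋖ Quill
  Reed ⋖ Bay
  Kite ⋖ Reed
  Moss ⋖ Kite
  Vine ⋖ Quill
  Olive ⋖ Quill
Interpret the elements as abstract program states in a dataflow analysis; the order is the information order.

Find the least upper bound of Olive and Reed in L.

Common upper bounds of {Olive, Reed}: Quill.
The least among these is Quill.

Quill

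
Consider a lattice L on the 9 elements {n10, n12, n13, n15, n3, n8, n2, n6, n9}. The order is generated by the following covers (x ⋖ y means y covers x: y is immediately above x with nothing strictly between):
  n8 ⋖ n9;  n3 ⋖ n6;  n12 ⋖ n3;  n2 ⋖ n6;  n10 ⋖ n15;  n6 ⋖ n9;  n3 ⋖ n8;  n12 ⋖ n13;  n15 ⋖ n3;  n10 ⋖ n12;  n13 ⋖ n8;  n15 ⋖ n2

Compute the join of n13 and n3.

Common upper bounds of {n13, n3}: n8, n9.
The least among these is n8.

n8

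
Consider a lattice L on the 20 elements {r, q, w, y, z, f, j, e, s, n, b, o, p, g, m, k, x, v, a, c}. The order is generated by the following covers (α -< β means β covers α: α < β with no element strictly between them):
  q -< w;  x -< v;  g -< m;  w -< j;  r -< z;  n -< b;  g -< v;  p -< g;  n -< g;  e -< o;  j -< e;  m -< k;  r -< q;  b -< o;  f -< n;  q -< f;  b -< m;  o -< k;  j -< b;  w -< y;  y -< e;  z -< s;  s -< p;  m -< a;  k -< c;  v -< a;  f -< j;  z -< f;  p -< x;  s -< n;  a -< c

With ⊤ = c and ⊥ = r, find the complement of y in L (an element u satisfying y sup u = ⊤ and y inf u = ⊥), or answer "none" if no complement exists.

Need u with y ∨ u = c and y ∧ u = r.
Checking each element gives: x.

x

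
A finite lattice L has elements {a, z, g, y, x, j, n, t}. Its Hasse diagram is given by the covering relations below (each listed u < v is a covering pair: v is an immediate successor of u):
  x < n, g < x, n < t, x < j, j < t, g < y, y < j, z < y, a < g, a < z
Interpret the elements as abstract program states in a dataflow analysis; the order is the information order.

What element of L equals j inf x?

x

j ∧ x = x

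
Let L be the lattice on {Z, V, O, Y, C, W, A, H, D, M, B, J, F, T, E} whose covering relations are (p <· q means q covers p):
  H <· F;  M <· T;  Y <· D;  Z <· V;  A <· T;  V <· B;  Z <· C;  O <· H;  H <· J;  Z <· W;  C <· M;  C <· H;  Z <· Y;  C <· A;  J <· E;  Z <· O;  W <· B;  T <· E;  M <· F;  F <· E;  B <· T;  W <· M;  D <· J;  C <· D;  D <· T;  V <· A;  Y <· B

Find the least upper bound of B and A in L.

T

Common upper bounds of {B, A}: E, T.
The least among these is T.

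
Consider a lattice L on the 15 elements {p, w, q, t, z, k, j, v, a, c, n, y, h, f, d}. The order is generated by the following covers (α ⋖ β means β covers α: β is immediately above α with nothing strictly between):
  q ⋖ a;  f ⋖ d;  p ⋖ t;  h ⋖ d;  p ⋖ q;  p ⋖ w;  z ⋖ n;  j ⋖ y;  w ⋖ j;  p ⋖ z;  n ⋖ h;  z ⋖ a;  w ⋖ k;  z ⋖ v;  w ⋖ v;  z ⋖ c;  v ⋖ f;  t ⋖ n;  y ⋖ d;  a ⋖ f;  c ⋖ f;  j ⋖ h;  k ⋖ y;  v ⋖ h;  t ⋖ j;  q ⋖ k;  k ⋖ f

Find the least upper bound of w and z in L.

Common upper bounds of {w, z}: d, f, h, v.
The least among these is v.

v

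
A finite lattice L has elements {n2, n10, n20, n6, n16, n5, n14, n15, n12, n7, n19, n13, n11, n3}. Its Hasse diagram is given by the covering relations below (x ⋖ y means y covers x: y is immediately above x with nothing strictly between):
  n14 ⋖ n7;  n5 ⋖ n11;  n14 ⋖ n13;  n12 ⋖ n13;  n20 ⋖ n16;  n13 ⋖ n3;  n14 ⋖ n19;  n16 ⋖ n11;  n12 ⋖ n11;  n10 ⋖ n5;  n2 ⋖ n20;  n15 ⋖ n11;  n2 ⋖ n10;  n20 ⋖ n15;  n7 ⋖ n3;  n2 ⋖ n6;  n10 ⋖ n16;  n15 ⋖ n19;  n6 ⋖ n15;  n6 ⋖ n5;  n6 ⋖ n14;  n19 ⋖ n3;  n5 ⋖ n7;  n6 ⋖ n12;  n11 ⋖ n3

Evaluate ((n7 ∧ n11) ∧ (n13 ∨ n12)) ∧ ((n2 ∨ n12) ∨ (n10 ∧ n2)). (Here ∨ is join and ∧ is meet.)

n6

n7 ∧ n11 = n5
n13 ∨ n12 = n13
n5 ∧ n13 = n6
n2 ∨ n12 = n12
n10 ∧ n2 = n2
n12 ∨ n2 = n12
n6 ∧ n12 = n6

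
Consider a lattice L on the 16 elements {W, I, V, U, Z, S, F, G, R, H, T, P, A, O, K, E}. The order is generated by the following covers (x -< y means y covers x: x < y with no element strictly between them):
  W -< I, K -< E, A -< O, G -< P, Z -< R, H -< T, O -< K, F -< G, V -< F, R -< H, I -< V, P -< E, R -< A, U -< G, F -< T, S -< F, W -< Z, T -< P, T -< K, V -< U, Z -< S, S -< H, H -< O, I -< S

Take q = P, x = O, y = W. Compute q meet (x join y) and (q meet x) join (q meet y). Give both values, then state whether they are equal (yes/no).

x join y = O, so q meet (x join y) = P meet O = H.
q meet x = H and q meet y = W, so (q meet x) join (q meet y) = H join W = H.
Equal: yes.

H; H; yes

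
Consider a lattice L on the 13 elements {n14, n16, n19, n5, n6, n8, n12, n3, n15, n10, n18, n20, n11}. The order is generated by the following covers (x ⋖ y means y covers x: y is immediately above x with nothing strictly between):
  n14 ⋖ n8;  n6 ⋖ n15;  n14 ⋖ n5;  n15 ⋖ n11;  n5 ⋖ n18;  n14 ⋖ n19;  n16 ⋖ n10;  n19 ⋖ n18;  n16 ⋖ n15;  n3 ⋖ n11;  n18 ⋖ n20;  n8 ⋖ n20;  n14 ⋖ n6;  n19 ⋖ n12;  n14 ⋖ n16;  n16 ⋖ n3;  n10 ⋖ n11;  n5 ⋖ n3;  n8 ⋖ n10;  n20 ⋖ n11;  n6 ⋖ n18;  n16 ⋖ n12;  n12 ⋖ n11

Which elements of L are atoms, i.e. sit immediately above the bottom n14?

The atoms are exactly the elements that cover n14: n16, n19, n5, n6, n8.

n16, n19, n5, n6, n8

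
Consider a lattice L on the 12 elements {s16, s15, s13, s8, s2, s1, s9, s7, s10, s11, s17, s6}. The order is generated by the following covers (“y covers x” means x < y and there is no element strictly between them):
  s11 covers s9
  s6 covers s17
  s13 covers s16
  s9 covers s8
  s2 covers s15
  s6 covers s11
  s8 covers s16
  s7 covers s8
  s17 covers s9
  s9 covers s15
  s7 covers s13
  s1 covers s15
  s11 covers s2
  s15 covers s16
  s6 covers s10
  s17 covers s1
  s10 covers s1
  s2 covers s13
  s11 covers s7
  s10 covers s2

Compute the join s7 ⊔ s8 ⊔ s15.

s11

Common upper bounds of {s7, s8, s15}: s11, s6.
The least among these is s11.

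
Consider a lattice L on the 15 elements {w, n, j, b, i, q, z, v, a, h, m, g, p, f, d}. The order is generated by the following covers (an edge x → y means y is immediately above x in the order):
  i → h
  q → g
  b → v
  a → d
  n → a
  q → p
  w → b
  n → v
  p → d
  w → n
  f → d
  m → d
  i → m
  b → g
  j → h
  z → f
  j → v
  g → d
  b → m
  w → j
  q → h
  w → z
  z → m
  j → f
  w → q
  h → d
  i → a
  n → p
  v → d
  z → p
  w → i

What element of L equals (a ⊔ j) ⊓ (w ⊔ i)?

a ∨ j = d
w ∨ i = i
d ∧ i = i

i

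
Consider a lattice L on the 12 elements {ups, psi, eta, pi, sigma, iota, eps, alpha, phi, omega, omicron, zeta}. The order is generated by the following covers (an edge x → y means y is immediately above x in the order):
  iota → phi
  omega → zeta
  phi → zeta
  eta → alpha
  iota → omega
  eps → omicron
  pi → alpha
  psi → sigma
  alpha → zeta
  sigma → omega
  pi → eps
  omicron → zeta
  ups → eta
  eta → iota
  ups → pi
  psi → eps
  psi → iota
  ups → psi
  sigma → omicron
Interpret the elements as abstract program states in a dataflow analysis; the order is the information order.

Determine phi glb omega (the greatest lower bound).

Common lower bounds of {phi, omega}: eta, iota, psi, ups.
The greatest among these is iota.

iota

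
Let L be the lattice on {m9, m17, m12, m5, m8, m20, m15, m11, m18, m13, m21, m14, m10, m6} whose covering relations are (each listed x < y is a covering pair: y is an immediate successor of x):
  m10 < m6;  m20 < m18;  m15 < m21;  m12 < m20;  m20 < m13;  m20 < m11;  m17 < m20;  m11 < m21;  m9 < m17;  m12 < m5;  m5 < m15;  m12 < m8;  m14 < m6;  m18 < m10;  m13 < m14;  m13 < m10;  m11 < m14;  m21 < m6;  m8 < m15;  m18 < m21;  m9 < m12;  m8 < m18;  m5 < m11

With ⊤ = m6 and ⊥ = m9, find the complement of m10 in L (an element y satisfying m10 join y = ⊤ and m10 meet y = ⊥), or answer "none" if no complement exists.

none

For every candidate y, either m10 ∨ y ≠ m6 or m10 ∧ y ≠ m9; no complement exists.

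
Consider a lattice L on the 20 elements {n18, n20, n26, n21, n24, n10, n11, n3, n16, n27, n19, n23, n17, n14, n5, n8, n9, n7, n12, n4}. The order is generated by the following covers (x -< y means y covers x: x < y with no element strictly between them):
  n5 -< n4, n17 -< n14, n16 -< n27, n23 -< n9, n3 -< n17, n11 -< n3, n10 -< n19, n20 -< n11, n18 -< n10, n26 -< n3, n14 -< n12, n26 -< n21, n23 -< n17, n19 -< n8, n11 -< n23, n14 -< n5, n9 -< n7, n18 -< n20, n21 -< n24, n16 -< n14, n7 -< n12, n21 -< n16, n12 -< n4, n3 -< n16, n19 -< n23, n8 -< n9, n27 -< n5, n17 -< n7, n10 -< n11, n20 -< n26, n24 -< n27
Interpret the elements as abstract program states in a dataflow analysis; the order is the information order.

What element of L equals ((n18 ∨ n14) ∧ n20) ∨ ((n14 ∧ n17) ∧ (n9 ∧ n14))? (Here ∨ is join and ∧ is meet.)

n23

n18 ∨ n14 = n14
n14 ∧ n20 = n20
n14 ∧ n17 = n17
n9 ∧ n14 = n23
n17 ∧ n23 = n23
n20 ∨ n23 = n23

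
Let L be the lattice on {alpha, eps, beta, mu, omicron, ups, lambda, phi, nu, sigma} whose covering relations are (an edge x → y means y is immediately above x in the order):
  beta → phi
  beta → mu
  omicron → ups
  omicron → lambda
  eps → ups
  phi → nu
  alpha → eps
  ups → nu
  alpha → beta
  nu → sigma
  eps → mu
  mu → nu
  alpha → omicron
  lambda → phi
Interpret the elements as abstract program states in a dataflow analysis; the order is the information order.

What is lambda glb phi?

Common lower bounds of {lambda, phi}: alpha, lambda, omicron.
The greatest among these is lambda.

lambda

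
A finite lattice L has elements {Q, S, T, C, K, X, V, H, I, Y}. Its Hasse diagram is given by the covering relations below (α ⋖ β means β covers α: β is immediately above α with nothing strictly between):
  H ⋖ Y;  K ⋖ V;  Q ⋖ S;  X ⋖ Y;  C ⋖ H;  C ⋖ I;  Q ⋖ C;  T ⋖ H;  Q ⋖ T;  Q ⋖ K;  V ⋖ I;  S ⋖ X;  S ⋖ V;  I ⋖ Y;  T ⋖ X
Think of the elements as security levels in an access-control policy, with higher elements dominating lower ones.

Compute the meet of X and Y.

X

Common lower bounds of {X, Y}: Q, S, T, X.
The greatest among these is X.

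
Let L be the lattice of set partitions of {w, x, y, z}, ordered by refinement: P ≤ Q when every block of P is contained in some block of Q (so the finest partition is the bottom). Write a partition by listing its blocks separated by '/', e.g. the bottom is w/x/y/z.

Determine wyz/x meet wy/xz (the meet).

The meet (common refinement) of wyz/x and wy/xz intersects blocks pairwise, giving wy/x/z.

wy/x/z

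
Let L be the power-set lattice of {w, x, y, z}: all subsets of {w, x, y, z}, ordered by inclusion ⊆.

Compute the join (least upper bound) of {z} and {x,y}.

{x,y,z}

Common upper bounds of {{z}, {x,y}}: {w,x,y,z}, {x,y,z}.
The least among these is {x,y,z}.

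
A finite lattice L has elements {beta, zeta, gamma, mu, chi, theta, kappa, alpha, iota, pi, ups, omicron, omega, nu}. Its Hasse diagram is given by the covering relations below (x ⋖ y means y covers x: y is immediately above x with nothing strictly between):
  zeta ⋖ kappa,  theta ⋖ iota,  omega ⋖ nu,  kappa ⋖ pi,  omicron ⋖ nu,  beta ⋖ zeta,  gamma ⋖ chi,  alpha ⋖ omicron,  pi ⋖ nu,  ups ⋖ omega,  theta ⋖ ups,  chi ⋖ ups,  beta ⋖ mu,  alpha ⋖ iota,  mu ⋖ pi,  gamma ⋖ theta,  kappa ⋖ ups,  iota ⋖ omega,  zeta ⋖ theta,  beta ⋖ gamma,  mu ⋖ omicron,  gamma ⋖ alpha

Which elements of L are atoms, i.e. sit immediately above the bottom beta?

gamma, mu, zeta

The atoms are exactly the elements that cover beta: gamma, mu, zeta.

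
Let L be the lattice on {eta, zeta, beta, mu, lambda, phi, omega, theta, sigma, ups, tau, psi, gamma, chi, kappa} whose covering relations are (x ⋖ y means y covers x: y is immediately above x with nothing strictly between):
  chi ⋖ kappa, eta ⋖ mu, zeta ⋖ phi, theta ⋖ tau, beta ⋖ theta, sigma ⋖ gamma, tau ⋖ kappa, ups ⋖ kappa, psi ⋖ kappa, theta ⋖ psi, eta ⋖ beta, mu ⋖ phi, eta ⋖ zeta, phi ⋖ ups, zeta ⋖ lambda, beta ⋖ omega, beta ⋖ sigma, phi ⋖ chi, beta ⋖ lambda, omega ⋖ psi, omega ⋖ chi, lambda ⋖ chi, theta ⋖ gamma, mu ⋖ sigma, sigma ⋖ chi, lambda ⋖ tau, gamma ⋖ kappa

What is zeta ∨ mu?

phi

Common upper bounds of {zeta, mu}: chi, kappa, phi, ups.
The least among these is phi.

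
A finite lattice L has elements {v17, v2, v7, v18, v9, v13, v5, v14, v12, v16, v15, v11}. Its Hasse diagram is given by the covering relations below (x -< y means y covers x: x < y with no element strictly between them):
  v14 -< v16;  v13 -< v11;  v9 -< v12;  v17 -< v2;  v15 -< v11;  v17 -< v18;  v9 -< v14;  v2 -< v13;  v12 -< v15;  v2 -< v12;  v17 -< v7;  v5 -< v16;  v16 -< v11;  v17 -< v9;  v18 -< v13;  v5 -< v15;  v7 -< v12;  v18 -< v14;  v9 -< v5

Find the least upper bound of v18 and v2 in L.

v13

Common upper bounds of {v18, v2}: v11, v13.
The least among these is v13.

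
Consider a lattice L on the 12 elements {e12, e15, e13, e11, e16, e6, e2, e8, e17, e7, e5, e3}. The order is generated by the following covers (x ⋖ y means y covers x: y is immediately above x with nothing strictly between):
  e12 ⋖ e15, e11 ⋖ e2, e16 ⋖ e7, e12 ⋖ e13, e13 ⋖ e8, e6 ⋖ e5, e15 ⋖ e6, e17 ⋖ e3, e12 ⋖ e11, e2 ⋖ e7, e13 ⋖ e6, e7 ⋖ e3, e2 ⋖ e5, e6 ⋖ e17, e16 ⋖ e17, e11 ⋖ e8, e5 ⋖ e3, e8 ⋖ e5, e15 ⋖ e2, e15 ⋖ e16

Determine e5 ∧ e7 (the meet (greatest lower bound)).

Common lower bounds of {e5, e7}: e11, e12, e15, e2.
The greatest among these is e2.

e2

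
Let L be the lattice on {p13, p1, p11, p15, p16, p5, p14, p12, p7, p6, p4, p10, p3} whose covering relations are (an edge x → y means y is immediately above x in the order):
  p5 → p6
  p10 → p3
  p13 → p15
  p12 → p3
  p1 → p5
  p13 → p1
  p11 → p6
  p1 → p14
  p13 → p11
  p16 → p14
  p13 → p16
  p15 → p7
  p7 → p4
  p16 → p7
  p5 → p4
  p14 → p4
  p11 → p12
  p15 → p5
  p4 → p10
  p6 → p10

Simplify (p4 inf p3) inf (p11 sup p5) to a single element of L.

p4 ∧ p3 = p4
p11 ∨ p5 = p6
p4 ∧ p6 = p5

p5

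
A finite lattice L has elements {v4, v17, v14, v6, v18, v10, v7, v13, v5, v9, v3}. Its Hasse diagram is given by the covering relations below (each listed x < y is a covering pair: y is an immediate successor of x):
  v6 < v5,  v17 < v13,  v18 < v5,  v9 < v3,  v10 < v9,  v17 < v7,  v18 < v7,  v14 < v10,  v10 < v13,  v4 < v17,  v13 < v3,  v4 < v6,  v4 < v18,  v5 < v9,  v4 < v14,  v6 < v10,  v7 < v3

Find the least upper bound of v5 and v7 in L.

v3

Common upper bounds of {v5, v7}: v3.
The least among these is v3.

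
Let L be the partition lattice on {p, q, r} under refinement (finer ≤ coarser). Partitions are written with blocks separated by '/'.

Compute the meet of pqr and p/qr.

p/qr

Common lower bounds of {pqr, p/qr}: p/q/r, p/qr.
The greatest among these is p/qr.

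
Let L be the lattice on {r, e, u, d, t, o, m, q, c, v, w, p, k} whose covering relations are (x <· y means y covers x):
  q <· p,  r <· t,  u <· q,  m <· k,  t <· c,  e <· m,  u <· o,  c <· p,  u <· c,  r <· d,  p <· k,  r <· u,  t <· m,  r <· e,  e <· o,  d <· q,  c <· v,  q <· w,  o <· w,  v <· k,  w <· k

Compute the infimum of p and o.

Common lower bounds of {p, o}: r, u.
The greatest among these is u.

u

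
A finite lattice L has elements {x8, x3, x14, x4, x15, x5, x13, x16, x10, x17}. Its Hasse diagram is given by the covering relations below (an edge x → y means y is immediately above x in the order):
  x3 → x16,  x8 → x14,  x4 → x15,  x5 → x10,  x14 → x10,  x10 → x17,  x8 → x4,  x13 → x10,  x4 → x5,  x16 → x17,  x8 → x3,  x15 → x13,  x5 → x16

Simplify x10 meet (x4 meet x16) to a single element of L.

x4

x4 ∧ x16 = x4
x10 ∧ x4 = x4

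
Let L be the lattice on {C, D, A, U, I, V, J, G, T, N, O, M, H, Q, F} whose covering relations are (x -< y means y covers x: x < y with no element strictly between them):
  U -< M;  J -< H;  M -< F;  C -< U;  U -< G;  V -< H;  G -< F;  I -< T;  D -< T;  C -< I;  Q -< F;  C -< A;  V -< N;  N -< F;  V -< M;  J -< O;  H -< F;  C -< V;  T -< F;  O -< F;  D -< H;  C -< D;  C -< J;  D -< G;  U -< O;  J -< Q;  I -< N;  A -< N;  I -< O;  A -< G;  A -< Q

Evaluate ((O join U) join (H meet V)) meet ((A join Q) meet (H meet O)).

O ∨ U = O
H ∧ V = V
O ∨ V = F
A ∨ Q = Q
H ∧ O = J
Q ∧ J = J
F ∧ J = J

J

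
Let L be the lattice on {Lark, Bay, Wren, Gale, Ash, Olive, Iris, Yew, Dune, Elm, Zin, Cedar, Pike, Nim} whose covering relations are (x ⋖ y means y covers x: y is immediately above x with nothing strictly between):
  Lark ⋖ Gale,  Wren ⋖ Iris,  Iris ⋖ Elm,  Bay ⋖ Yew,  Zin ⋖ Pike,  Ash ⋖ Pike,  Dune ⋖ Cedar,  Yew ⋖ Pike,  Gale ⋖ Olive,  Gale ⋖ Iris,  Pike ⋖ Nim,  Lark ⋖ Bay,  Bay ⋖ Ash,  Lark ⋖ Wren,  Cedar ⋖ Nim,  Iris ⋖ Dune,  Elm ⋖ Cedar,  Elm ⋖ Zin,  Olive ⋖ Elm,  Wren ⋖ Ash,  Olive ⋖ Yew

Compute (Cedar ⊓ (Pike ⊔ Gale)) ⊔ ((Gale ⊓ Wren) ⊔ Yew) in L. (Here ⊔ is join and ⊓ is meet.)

Pike

Pike ∨ Gale = Pike
Cedar ∧ Pike = Elm
Gale ∧ Wren = Lark
Lark ∨ Yew = Yew
Elm ∨ Yew = Pike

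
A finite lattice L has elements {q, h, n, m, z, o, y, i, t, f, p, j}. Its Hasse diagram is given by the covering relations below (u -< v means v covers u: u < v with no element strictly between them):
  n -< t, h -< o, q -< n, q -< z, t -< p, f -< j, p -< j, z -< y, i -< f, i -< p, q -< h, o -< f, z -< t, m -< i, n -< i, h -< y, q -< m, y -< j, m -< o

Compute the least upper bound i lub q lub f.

Common upper bounds of {i, q, f}: f, j.
The least among these is f.

f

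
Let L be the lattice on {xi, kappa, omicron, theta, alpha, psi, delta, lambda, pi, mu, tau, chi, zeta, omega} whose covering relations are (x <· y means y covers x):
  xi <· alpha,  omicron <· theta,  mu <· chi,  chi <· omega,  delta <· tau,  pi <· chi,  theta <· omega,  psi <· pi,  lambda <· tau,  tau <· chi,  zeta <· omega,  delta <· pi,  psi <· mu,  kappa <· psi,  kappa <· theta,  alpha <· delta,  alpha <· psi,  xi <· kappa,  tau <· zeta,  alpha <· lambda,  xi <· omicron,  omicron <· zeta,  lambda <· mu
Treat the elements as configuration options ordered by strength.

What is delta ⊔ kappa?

Common upper bounds of {delta, kappa}: chi, omega, pi.
The least among these is pi.

pi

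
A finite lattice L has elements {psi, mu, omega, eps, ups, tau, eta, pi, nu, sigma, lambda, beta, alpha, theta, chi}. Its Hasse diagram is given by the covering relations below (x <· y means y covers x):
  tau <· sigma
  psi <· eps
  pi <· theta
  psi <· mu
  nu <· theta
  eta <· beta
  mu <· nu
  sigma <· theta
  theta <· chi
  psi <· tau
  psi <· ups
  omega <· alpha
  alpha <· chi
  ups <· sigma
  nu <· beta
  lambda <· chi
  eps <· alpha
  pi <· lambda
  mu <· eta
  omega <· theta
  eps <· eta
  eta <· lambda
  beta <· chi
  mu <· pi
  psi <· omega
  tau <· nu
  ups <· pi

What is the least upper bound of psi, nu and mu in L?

nu

Common upper bounds of {psi, nu, mu}: beta, chi, nu, theta.
The least among these is nu.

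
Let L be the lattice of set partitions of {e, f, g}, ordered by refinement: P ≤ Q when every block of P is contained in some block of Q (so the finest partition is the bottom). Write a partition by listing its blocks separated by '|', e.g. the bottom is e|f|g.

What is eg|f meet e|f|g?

Common lower bounds of {eg|f, e|f|g}: e|f|g.
The greatest among these is e|f|g.

e|f|g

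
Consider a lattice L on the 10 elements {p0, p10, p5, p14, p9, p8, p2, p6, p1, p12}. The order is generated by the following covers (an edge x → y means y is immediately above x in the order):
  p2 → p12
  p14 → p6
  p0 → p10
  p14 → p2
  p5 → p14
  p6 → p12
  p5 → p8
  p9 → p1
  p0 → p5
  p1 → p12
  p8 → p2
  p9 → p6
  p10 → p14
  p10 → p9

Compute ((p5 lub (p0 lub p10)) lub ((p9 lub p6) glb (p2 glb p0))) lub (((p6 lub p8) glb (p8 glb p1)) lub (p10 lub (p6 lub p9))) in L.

p0 ∨ p10 = p10
p5 ∨ p10 = p14
p9 ∨ p6 = p6
p2 ∧ p0 = p0
p6 ∧ p0 = p0
p14 ∨ p0 = p14
p6 ∨ p8 = p12
p8 ∧ p1 = p0
p12 ∧ p0 = p0
p6 ∨ p9 = p6
p10 ∨ p6 = p6
p0 ∨ p6 = p6
p14 ∨ p6 = p6

p6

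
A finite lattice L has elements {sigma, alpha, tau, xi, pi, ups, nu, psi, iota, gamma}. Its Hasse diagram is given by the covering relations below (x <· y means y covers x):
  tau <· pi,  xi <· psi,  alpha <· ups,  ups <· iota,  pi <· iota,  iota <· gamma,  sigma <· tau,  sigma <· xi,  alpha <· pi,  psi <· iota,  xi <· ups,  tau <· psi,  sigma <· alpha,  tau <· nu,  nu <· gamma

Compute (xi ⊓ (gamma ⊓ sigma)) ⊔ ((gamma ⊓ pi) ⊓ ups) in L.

gamma ∧ sigma = sigma
xi ∧ sigma = sigma
gamma ∧ pi = pi
pi ∧ ups = alpha
sigma ∨ alpha = alpha

alpha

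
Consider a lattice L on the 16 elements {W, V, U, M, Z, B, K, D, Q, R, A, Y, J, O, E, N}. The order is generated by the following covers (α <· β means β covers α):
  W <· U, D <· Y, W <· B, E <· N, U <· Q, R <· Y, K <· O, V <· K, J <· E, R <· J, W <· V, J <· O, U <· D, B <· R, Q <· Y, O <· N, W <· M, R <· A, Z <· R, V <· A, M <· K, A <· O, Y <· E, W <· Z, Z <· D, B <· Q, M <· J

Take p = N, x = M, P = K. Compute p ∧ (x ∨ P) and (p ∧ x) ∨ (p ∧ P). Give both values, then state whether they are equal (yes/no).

K; K; yes

x ∨ P = K, so p ∧ (x ∨ P) = N ∧ K = K.
p ∧ x = M and p ∧ P = K, so (p ∧ x) ∨ (p ∧ P) = M ∨ K = K.
Equal: yes.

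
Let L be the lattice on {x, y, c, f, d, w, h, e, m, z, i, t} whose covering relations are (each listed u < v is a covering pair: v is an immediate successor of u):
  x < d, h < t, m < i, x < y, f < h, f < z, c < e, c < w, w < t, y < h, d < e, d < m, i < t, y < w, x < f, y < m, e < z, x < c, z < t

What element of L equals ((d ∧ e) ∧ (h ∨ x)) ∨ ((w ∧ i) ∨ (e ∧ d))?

d ∧ e = d
h ∨ x = h
d ∧ h = x
w ∧ i = y
e ∧ d = d
y ∨ d = m
x ∨ m = m

m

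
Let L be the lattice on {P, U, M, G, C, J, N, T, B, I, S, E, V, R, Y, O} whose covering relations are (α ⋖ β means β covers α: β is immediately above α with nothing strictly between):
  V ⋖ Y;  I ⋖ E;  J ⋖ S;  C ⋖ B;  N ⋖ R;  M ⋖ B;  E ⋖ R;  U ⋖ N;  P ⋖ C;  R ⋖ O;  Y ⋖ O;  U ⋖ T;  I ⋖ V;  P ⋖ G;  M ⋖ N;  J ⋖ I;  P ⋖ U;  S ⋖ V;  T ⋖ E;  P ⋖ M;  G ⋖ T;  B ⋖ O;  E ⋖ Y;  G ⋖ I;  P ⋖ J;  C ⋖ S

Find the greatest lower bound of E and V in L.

Common lower bounds of {E, V}: G, I, J, P.
The greatest among these is I.

I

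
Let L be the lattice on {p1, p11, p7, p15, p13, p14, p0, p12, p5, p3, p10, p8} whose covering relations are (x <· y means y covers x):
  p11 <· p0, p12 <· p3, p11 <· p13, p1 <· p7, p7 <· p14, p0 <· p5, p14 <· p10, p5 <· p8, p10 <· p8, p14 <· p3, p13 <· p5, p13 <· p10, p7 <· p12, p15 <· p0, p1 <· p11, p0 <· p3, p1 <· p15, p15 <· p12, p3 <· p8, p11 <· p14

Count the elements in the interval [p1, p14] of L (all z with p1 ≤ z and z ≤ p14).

4

The interval [p1, p14] = {p1, p11, p14, p7}, which has 4 elements.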